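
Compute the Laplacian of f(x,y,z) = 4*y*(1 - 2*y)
-16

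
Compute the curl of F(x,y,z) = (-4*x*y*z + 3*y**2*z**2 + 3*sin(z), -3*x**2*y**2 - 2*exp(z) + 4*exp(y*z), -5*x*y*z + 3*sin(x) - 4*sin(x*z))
(-5*x*z - 4*y*exp(y*z) + 2*exp(z), -4*x*y + 6*y**2*z + 5*y*z + 4*z*cos(x*z) - 3*cos(x) + 3*cos(z), -6*x*y**2 + 4*x*z - 6*y*z**2)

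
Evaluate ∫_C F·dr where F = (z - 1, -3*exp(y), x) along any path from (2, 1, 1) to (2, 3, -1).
-3*exp(3) - 4 + 3*E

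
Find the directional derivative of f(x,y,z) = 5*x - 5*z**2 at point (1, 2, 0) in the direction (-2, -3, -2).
-10*sqrt(17)/17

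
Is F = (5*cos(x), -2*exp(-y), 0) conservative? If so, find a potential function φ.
Yes, F is conservative. φ = 5*sin(x) + 2*exp(-y)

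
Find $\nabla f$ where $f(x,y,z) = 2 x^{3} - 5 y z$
(6*x**2, -5*z, -5*y)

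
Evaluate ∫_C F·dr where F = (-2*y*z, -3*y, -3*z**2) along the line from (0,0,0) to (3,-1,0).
-3/2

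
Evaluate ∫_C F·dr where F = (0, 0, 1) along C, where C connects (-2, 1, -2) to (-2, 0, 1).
3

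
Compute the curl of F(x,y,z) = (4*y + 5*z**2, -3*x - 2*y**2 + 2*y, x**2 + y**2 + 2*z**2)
(2*y, -2*x + 10*z, -7)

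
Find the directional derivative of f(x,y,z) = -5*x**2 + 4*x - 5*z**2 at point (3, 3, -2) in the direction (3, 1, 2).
-19*sqrt(14)/7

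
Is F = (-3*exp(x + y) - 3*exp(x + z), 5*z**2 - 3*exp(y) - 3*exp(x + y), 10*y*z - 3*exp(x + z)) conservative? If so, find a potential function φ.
Yes, F is conservative. φ = 5*y*z**2 - 3*exp(y) - 3*exp(x + y) - 3*exp(x + z)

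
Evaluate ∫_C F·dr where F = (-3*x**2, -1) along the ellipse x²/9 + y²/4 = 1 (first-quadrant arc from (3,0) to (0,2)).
25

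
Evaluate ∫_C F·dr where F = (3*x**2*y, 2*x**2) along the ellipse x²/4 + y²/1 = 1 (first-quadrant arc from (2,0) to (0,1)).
16/3 - 3*pi/2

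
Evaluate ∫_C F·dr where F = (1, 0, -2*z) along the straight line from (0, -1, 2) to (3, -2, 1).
6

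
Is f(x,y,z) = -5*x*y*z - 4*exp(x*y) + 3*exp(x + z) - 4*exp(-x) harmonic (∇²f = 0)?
No, ∇²f = -4*x**2*exp(x*y) - 4*y**2*exp(x*y) + 6*exp(x + z) - 4*exp(-x)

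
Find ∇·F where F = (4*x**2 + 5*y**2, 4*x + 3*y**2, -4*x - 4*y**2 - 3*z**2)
8*x + 6*y - 6*z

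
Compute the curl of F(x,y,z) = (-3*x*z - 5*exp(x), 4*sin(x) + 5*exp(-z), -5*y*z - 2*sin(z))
(-5*z + 5*exp(-z), -3*x, 4*cos(x))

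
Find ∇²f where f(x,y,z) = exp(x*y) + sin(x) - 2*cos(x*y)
x**2*(exp(x*y) + 2*cos(x*y)) + y**2*exp(x*y) + 2*y**2*cos(x*y) - sin(x)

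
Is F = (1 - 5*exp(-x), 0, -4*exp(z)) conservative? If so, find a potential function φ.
Yes, F is conservative. φ = x - 4*exp(z) + 5*exp(-x)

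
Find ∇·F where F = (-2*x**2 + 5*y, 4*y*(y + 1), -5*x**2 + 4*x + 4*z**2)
-4*x + 8*y + 8*z + 4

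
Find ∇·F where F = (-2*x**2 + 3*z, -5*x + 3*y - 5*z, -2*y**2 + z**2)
-4*x + 2*z + 3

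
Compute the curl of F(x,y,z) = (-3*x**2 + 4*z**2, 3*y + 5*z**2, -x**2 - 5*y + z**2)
(-10*z - 5, 2*x + 8*z, 0)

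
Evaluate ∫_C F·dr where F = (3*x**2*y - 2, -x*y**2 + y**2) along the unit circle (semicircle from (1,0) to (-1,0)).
4 - pi/2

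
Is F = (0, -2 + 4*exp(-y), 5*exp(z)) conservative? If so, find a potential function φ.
Yes, F is conservative. φ = -2*y + 5*exp(z) - 4*exp(-y)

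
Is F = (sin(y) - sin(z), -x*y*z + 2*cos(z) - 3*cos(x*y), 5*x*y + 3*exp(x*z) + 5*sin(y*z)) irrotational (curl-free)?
No, ∇×F = (x*y + 5*x + 5*z*cos(y*z) + 2*sin(z), -5*y - 3*z*exp(x*z) - cos(z), -y*z + 3*y*sin(x*y) - cos(y))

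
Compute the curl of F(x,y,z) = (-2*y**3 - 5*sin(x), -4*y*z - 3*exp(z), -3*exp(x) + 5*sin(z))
(4*y + 3*exp(z), 3*exp(x), 6*y**2)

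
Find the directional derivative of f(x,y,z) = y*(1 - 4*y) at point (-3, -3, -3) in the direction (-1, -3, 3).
-75*sqrt(19)/19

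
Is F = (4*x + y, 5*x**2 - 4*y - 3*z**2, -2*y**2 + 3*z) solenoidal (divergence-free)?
No, ∇·F = 3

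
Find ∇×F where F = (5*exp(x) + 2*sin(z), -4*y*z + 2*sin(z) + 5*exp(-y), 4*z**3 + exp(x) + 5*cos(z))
(4*y - 2*cos(z), -exp(x) + 2*cos(z), 0)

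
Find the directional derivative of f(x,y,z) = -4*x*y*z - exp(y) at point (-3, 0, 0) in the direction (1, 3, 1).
-3*sqrt(11)/11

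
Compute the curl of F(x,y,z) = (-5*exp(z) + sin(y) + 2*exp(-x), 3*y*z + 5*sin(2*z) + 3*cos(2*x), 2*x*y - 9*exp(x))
(2*x - 3*y - 10*cos(2*z), -2*y + 9*exp(x) - 5*exp(z), -6*sin(2*x) - cos(y))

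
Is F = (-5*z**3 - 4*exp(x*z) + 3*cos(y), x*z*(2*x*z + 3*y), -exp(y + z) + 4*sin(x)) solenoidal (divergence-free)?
No, ∇·F = 3*x*z - 4*z*exp(x*z) - exp(y + z)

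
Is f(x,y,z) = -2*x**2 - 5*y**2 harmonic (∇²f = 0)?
No, ∇²f = -14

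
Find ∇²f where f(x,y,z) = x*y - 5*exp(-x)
-5*exp(-x)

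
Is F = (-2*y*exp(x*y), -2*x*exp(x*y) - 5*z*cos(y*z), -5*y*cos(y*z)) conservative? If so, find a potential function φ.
Yes, F is conservative. φ = -2*exp(x*y) - 5*sin(y*z)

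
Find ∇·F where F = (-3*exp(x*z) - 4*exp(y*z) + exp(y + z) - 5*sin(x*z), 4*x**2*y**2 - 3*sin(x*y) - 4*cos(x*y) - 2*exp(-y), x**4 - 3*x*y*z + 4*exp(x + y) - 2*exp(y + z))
8*x**2*y - 3*x*y + 4*x*sin(x*y) - 3*x*cos(x*y) - 3*z*exp(x*z) - 5*z*cos(x*z) - 2*exp(y + z) + 2*exp(-y)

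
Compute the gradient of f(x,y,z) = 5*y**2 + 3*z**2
(0, 10*y, 6*z)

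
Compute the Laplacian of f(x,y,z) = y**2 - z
2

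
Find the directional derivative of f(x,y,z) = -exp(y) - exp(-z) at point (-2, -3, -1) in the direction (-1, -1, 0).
sqrt(2)*exp(-3)/2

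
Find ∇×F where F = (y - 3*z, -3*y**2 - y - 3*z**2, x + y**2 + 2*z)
(2*y + 6*z, -4, -1)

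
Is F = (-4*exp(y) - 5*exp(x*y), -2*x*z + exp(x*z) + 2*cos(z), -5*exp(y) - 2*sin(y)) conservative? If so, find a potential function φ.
No, ∇×F = (-x*exp(x*z) + 2*x - 5*exp(y) + 2*sin(z) - 2*cos(y), 0, 5*x*exp(x*y) + z*exp(x*z) - 2*z + 4*exp(y)) ≠ 0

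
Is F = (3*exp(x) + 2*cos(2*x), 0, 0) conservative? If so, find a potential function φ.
Yes, F is conservative. φ = 3*exp(x) + sin(2*x)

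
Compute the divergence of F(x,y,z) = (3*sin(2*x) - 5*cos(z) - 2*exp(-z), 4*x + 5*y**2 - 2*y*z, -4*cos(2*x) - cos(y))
10*y - 2*z + 6*cos(2*x)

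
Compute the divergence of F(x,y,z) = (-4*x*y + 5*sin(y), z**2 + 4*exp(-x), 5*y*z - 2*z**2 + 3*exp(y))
y - 4*z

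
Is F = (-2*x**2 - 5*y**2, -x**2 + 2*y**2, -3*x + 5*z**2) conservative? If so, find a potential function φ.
No, ∇×F = (0, 3, -2*x + 10*y) ≠ 0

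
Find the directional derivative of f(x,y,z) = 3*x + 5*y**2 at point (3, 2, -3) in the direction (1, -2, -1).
-37*sqrt(6)/6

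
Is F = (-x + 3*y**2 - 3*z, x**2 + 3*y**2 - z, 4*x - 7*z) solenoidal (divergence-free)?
No, ∇·F = 6*y - 8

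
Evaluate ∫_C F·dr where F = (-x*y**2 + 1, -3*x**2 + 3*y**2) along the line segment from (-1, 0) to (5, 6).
-156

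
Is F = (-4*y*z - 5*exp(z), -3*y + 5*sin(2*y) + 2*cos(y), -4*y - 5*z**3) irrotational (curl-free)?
No, ∇×F = (-4, -4*y - 5*exp(z), 4*z)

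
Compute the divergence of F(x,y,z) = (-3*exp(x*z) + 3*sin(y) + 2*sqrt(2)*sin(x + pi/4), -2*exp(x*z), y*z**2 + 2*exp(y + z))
2*y*z - 3*z*exp(x*z) + 2*exp(y + z) + 2*sqrt(2)*cos(x + pi/4)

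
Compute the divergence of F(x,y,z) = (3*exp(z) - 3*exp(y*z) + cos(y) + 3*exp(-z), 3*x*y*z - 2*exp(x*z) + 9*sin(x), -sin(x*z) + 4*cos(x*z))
x*(3*z - 4*sin(x*z) - cos(x*z))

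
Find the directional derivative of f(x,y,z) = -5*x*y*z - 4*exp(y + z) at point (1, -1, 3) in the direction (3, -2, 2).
5*sqrt(17)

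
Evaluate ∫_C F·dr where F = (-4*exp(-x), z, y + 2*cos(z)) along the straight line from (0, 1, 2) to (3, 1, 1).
-5 - 2*sin(2) + 4*exp(-3) + 2*sin(1)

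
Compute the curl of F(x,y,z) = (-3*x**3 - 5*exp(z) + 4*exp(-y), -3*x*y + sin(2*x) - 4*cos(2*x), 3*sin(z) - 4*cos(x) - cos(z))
(0, -5*exp(z) - 4*sin(x), -3*y + 8*sin(2*x) + 2*cos(2*x) + 4*exp(-y))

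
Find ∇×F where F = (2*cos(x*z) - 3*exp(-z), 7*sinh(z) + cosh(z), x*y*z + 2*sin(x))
(x*z - sinh(z) - 7*cosh(z), -2*x*sin(x*z) - y*z - 2*cos(x) + 3*exp(-z), 0)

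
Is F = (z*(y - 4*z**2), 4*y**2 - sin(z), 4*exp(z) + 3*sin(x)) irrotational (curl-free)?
No, ∇×F = (cos(z), y - 12*z**2 - 3*cos(x), -z)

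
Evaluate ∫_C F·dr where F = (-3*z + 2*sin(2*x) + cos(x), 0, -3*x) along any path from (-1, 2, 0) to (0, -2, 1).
-1 + cos(2) + sin(1)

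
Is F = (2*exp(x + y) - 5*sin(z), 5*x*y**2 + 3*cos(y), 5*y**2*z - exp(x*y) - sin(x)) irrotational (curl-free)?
No, ∇×F = (-x*exp(x*y) + 10*y*z, y*exp(x*y) + cos(x) - 5*cos(z), 5*y**2 - 2*exp(x + y))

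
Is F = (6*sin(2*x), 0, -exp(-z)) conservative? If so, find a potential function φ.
Yes, F is conservative. φ = -3*cos(2*x) + exp(-z)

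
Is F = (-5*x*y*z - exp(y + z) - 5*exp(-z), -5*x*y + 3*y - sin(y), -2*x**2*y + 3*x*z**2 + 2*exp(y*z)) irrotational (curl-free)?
No, ∇×F = (-2*x**2 + 2*z*exp(y*z), -x*y - 3*z**2 - exp(y + z) + 5*exp(-z), 5*x*z - 5*y + exp(y + z))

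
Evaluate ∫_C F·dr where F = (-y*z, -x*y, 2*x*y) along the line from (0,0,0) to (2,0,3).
0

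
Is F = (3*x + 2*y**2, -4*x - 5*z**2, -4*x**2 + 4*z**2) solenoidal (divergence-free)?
No, ∇·F = 8*z + 3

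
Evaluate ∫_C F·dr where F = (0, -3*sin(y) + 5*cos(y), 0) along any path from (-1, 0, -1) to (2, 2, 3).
-3 + 3*cos(2) + 5*sin(2)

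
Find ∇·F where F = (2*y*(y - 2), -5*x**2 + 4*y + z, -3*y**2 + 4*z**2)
8*z + 4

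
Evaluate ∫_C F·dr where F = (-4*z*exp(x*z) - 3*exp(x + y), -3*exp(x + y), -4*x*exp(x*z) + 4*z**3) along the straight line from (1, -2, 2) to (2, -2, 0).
-23 + 3*exp(-1) + 4*exp(2)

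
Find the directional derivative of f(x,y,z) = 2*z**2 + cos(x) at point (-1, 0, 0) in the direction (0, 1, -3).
0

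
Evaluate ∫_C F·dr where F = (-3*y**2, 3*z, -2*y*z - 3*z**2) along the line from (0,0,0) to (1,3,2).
-16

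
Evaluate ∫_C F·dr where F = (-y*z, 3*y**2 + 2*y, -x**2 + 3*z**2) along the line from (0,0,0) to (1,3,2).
124/3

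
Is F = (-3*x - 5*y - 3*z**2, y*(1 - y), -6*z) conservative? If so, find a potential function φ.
No, ∇×F = (0, -6*z, 5) ≠ 0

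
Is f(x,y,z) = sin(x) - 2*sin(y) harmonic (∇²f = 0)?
No, ∇²f = -sin(x) + 2*sin(y)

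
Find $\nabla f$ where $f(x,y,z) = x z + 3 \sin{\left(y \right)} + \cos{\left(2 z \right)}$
(z, 3*cos(y), x - 2*sin(2*z))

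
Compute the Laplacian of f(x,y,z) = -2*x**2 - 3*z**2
-10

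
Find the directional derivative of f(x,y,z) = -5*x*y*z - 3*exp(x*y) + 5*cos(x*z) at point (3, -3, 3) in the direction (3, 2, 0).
9*sqrt(13)*(-5*exp(9)*sin(9) + 1 + 5*exp(9))*exp(-9)/13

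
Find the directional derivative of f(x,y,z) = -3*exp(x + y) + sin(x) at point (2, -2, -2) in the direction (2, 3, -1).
sqrt(14)*(-15 + 2*cos(2))/14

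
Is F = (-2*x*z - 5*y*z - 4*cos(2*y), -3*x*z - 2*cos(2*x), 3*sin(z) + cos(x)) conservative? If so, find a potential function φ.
No, ∇×F = (3*x, -2*x - 5*y + sin(x), 2*z + 4*sin(2*x) - 8*sin(2*y)) ≠ 0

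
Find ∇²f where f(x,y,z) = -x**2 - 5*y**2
-12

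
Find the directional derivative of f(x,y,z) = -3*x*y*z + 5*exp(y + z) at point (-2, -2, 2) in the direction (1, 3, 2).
7*sqrt(14)/2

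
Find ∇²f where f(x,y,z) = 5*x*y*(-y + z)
-10*x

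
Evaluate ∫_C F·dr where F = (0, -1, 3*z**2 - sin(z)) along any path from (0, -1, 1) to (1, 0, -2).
-10 - cos(1) + cos(2)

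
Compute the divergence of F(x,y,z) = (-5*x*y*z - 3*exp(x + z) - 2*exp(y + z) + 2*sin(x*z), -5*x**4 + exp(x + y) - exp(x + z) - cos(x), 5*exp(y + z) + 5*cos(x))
-5*y*z + 2*z*cos(x*z) + exp(x + y) - 3*exp(x + z) + 5*exp(y + z)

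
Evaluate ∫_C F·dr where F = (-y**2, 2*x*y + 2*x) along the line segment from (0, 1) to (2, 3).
14/3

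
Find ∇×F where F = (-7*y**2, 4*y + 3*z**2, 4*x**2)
(-6*z, -8*x, 14*y)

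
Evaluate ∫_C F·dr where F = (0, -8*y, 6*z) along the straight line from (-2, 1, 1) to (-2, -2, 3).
12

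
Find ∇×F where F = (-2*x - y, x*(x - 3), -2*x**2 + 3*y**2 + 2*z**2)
(6*y, 4*x, 2*x - 2)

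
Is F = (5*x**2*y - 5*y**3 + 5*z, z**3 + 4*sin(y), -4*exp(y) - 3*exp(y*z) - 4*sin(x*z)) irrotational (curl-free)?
No, ∇×F = (-3*z**2 - 3*z*exp(y*z) - 4*exp(y), 4*z*cos(x*z) + 5, -5*x**2 + 15*y**2)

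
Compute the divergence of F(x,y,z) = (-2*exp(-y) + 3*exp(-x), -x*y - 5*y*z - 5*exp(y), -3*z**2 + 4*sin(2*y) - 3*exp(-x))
-x - 11*z - 5*exp(y) - 3*exp(-x)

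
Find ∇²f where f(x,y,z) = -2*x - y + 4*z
0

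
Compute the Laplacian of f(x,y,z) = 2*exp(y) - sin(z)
2*exp(y) + sin(z)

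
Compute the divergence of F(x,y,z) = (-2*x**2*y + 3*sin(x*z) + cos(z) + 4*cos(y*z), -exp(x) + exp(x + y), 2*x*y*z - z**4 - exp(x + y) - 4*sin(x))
-2*x*y - 4*z**3 + 3*z*cos(x*z) + exp(x + y)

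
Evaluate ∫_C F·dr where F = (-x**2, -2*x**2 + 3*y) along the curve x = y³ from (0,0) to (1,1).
37/42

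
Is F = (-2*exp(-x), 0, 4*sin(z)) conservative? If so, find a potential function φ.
Yes, F is conservative. φ = -4*cos(z) + 2*exp(-x)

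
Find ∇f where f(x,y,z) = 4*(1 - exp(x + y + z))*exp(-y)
(-4*exp(x + z), -4*exp(-y), -4*exp(x + z))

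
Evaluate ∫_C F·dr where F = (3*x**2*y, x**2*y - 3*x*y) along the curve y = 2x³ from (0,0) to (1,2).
-37/14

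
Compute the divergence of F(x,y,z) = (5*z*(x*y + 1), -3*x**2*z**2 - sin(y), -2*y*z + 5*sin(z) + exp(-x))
5*y*z - 2*y - cos(y) + 5*cos(z)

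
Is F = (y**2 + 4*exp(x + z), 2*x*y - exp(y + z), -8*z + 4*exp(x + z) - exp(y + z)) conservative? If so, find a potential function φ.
Yes, F is conservative. φ = x*y**2 - 4*z**2 + 4*exp(x + z) - exp(y + z)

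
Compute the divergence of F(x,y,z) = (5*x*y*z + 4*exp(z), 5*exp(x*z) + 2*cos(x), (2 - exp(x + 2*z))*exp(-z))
5*y*z - exp(x + z) - 2*exp(-z)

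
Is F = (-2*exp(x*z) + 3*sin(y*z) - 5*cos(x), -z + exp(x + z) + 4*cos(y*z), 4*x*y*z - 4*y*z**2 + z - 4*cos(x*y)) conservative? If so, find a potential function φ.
No, ∇×F = (4*x*z + 4*x*sin(x*y) + 4*y*sin(y*z) - 4*z**2 - exp(x + z) + 1, -2*x*exp(x*z) - 4*y*z - 4*y*sin(x*y) + 3*y*cos(y*z), -3*z*cos(y*z) + exp(x + z)) ≠ 0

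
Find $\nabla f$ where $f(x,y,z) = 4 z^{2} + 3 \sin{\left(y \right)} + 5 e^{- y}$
(0, 3*cos(y) - 5*exp(-y), 8*z)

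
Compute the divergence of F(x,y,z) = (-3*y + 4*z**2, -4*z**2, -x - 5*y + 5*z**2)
10*z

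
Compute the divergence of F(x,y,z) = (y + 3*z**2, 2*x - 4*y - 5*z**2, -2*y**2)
-4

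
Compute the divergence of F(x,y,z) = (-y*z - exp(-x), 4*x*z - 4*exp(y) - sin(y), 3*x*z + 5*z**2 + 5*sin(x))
3*x + 10*z - 4*exp(y) - cos(y) + exp(-x)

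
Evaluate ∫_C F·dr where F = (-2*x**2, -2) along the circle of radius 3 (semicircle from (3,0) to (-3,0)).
36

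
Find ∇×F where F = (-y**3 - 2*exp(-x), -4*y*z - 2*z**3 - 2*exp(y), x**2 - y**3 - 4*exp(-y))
(-3*y**2 + 4*y + 6*z**2 + 4*exp(-y), -2*x, 3*y**2)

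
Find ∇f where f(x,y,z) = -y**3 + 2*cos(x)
(-2*sin(x), -3*y**2, 0)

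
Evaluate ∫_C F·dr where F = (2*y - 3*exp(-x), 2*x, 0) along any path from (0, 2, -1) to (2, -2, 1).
-11 + 3*exp(-2)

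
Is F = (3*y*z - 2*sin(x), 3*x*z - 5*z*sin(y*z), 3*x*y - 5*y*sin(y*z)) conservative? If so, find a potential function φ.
Yes, F is conservative. φ = 3*x*y*z + 2*cos(x) + 5*cos(y*z)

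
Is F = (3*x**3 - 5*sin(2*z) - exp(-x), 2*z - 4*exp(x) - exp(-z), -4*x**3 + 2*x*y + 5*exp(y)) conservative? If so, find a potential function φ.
No, ∇×F = (2*x + 5*exp(y) - 2 - exp(-z), 12*x**2 - 2*y - 10*cos(2*z), -4*exp(x)) ≠ 0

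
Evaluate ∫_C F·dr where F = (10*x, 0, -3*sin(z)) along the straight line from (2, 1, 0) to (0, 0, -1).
-23 + 3*cos(1)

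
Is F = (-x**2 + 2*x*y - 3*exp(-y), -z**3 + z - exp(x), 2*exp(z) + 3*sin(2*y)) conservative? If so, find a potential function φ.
No, ∇×F = (3*z**2 + 6*cos(2*y) - 1, 0, -2*x - exp(x) - 3*exp(-y)) ≠ 0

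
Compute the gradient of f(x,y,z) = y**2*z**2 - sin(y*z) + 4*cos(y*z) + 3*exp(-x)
(-3*exp(-x), z*(2*y*z - 4*sin(y*z) - cos(y*z)), y*(2*y*z - 4*sin(y*z) - cos(y*z)))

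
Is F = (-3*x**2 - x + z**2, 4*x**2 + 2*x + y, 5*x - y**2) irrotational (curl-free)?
No, ∇×F = (-2*y, 2*z - 5, 8*x + 2)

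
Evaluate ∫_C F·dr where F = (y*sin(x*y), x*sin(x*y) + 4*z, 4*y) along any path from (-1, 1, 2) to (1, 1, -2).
-16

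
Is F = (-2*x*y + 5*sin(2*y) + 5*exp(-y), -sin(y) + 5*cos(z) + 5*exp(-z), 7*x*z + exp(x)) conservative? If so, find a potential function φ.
No, ∇×F = (5*sin(z) + 5*exp(-z), -7*z - exp(x), 2*x - 10*cos(2*y) + 5*exp(-y)) ≠ 0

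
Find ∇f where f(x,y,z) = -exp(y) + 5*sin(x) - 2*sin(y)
(5*cos(x), -exp(y) - 2*cos(y), 0)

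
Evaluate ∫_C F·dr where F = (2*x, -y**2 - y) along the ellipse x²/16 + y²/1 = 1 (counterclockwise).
0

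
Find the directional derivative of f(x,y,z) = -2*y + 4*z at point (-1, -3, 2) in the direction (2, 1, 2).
2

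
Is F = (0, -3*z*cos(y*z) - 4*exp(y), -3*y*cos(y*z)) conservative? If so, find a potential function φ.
Yes, F is conservative. φ = -4*exp(y) - 3*sin(y*z)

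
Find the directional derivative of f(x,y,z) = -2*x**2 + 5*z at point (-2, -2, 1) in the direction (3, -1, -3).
9*sqrt(19)/19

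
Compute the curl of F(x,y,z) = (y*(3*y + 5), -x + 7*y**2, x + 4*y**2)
(8*y, -1, -6*y - 6)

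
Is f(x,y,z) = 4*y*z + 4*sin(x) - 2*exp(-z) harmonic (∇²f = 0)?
No, ∇²f = -4*sin(x) - 2*exp(-z)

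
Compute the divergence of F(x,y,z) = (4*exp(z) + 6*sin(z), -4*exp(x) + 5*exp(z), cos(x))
0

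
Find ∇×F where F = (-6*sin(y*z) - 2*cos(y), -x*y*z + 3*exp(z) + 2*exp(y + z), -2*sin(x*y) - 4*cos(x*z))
(x*y - 2*x*cos(x*y) - 3*exp(z) - 2*exp(y + z), 2*y*cos(x*y) - 6*y*cos(y*z) - 4*z*sin(x*z), -y*z + 6*z*cos(y*z) - 2*sin(y))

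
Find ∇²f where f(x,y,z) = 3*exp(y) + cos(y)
3*exp(y) - cos(y)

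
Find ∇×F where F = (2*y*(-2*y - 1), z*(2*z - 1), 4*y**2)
(8*y - 4*z + 1, 0, 8*y + 2)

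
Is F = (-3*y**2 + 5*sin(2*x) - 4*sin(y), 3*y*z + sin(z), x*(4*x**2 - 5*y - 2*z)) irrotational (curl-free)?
No, ∇×F = (-5*x - 3*y - cos(z), -12*x**2 + 5*y + 2*z, 6*y + 4*cos(y))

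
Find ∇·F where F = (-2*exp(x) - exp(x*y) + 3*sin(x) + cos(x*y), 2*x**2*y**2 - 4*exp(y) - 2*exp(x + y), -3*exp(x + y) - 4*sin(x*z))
4*x**2*y - 4*x*cos(x*z) - y*exp(x*y) - y*sin(x*y) - 2*exp(x) - 4*exp(y) - 2*exp(x + y) + 3*cos(x)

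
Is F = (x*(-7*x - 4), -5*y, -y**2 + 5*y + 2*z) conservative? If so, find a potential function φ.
No, ∇×F = (5 - 2*y, 0, 0) ≠ 0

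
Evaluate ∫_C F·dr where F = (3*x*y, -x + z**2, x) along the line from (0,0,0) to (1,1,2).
17/6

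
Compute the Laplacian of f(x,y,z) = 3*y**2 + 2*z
6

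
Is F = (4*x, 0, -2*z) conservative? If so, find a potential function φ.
Yes, F is conservative. φ = 2*x**2 - z**2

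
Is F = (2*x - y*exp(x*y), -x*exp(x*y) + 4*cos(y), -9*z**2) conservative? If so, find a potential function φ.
Yes, F is conservative. φ = x**2 - 3*z**3 - exp(x*y) + 4*sin(y)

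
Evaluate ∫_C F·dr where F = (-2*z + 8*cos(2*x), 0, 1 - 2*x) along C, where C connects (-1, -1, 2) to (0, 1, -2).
-8 + 4*sin(2)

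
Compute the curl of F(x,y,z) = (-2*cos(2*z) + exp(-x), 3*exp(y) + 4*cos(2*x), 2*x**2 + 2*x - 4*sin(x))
(0, -4*x + 4*sin(2*z) + 4*cos(x) - 2, -8*sin(2*x))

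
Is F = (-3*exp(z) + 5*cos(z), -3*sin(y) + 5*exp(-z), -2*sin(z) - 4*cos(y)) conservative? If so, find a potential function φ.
No, ∇×F = (4*sin(y) + 5*exp(-z), -3*exp(z) - 5*sin(z), 0) ≠ 0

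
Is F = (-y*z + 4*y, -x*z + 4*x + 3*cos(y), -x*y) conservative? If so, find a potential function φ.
Yes, F is conservative. φ = -x*y*z + 4*x*y + 3*sin(y)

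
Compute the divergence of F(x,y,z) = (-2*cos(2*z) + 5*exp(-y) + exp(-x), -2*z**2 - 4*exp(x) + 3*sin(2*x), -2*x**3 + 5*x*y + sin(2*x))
-exp(-x)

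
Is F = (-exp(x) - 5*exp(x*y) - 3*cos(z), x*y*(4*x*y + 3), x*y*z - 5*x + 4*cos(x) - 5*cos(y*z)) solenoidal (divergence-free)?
No, ∇·F = 8*x**2*y + x*y + 3*x - 5*y*exp(x*y) + 5*y*sin(y*z) - exp(x)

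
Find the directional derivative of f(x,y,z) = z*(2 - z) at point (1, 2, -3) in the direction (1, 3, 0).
0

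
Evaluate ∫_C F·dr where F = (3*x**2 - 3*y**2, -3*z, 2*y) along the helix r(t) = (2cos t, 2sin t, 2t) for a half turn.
56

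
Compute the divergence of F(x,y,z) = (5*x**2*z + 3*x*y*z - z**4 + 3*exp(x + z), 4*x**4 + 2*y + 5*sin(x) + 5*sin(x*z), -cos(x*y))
10*x*z + 3*y*z + 3*exp(x + z) + 2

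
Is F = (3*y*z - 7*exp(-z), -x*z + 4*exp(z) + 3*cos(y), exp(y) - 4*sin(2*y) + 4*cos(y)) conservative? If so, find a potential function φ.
No, ∇×F = (x + exp(y) - 4*exp(z) - 4*sin(y) - 8*cos(2*y), 3*y + 7*exp(-z), -4*z) ≠ 0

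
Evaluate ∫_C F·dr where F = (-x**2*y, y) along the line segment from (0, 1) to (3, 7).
-51/2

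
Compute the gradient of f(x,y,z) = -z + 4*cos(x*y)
(-4*y*sin(x*y), -4*x*sin(x*y), -1)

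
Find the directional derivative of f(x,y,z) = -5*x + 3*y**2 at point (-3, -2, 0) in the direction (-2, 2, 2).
-7*sqrt(3)/3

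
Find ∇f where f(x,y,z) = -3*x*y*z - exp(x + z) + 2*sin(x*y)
(-3*y*z + 2*y*cos(x*y) - exp(x + z), x*(-3*z + 2*cos(x*y)), -3*x*y - exp(x + z))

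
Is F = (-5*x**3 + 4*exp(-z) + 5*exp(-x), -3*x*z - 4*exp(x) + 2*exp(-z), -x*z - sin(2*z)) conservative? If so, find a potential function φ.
No, ∇×F = (3*x + 2*exp(-z), z - 4*exp(-z), -3*z - 4*exp(x)) ≠ 0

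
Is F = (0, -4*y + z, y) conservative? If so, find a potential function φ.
Yes, F is conservative. φ = y*(-2*y + z)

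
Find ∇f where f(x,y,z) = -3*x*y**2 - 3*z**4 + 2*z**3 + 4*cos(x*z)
(-3*y**2 - 4*z*sin(x*z), -6*x*y, -4*x*sin(x*z) - 12*z**3 + 6*z**2)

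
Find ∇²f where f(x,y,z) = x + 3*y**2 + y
6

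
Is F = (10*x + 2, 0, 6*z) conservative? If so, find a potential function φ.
Yes, F is conservative. φ = 5*x**2 + 2*x + 3*z**2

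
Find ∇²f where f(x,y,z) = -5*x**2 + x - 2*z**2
-14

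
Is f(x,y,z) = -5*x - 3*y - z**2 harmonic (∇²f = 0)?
No, ∇²f = -2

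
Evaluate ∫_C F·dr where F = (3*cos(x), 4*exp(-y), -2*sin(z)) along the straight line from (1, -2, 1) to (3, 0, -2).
-4 - 3*sin(1) - 2*cos(1) + 2*cos(2) + 3*sin(3) + 4*exp(2)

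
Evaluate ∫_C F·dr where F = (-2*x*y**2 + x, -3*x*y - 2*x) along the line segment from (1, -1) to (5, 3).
-424/3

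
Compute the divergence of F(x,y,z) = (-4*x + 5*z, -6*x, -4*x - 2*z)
-6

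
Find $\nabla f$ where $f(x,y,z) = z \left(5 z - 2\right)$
(0, 0, 10*z - 2)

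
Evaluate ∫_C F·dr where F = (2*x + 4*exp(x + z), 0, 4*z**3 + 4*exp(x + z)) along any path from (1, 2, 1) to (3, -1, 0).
-4*exp(2) + 7 + 4*exp(3)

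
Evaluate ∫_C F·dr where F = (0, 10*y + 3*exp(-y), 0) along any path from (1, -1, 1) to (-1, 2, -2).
-3*exp(-2) + 3*E + 15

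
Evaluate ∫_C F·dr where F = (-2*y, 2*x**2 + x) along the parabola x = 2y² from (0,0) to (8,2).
176/5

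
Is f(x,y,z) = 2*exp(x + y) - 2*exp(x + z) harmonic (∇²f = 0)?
No, ∇²f = 4*exp(x + y) - 4*exp(x + z)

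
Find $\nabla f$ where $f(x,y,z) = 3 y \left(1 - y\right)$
(0, 3 - 6*y, 0)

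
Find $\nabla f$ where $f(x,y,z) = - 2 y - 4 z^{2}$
(0, -2, -8*z)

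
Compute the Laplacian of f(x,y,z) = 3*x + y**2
2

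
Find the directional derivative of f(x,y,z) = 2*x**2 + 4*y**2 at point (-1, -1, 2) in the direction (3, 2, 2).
-28*sqrt(17)/17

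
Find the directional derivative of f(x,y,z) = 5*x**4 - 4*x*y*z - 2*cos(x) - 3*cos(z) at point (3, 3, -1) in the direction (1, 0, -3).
sqrt(10)*(2*sin(3) + 9*sin(1) + 660)/10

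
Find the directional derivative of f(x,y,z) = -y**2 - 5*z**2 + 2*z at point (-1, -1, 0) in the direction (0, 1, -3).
-2*sqrt(10)/5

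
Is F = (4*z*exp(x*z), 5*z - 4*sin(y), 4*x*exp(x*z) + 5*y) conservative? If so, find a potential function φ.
Yes, F is conservative. φ = 5*y*z + 4*exp(x*z) + 4*cos(y)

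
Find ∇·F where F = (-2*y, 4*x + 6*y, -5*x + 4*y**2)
6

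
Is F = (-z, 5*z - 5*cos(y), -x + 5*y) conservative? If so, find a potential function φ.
Yes, F is conservative. φ = -x*z + 5*y*z - 5*sin(y)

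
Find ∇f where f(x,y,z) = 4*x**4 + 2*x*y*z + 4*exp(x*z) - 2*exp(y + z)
(16*x**3 + 2*y*z + 4*z*exp(x*z), 2*x*z - 2*exp(y + z), 2*x*y + 4*x*exp(x*z) - 2*exp(y + z))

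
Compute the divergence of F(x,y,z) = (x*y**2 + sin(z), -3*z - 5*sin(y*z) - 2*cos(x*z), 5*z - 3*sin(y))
y**2 - 5*z*cos(y*z) + 5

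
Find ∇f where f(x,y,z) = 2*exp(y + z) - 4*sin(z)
(0, 2*exp(y + z), 2*exp(y + z) - 4*cos(z))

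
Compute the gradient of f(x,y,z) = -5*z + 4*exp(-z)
(0, 0, -5 - 4*exp(-z))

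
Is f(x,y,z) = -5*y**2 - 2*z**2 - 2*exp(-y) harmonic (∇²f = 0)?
No, ∇²f = -14 - 2*exp(-y)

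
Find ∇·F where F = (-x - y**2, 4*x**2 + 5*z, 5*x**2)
-1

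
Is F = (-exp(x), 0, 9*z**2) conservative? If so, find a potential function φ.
Yes, F is conservative. φ = 3*z**3 - exp(x)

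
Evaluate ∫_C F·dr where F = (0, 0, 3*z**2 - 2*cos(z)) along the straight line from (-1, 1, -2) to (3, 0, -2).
0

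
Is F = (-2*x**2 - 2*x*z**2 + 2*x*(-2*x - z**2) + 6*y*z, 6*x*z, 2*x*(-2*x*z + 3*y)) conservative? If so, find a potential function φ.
Yes, F is conservative. φ = 2*x*(-x**2 - x*z**2 + 3*y*z)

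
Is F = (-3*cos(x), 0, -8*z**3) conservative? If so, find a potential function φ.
Yes, F is conservative. φ = -2*z**4 - 3*sin(x)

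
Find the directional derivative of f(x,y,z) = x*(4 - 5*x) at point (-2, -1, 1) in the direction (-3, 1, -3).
-72*sqrt(19)/19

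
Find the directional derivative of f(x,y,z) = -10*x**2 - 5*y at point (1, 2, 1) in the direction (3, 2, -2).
-70*sqrt(17)/17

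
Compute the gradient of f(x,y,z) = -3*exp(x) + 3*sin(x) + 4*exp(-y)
(-3*exp(x) + 3*cos(x), -4*exp(-y), 0)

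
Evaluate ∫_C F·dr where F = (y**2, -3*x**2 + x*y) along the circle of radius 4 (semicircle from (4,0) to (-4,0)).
-128/3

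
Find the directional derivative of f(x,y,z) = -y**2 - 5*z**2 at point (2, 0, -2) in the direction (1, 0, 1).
10*sqrt(2)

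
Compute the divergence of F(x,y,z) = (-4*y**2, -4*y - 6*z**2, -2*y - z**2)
-2*z - 4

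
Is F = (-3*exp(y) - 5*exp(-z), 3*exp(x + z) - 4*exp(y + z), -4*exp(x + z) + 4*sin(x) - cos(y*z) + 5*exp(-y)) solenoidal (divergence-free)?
No, ∇·F = y*sin(y*z) - 4*exp(x + z) - 4*exp(y + z)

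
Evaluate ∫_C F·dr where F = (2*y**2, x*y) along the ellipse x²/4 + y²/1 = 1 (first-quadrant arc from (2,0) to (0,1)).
-2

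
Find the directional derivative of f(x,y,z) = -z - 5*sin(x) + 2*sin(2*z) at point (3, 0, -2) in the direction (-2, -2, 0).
5*sqrt(2)*cos(3)/2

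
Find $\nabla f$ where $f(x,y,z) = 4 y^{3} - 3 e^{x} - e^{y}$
(-3*exp(x), 12*y**2 - exp(y), 0)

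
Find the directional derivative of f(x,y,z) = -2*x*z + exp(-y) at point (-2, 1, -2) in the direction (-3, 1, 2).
sqrt(14)*(-4*E - 1)*exp(-1)/14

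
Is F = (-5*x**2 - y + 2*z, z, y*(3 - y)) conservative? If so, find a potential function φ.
No, ∇×F = (2 - 2*y, 2, 1) ≠ 0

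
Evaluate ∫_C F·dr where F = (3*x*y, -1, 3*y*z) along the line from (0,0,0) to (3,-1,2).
-12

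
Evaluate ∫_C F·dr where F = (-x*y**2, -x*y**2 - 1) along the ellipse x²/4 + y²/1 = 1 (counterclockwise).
-pi/2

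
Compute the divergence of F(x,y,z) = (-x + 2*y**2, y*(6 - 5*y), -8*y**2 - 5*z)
-10*y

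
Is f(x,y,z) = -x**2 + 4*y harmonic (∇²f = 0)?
No, ∇²f = -2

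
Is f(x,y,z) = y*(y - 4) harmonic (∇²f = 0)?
No, ∇²f = 2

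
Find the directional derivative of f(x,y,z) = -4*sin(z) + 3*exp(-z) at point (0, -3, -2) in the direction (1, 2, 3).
-3*sqrt(14)*(4*cos(2) + 3*exp(2))/14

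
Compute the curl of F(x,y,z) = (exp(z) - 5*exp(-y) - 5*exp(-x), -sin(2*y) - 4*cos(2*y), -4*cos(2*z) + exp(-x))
(0, exp(z) + exp(-x), -5*exp(-y))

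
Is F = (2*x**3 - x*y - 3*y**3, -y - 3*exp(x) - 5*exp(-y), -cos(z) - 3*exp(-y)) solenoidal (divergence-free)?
No, ∇·F = 6*x**2 - y + sin(z) - 1 + 5*exp(-y)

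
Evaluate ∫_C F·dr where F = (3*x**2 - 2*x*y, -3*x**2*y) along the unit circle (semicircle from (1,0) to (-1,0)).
-2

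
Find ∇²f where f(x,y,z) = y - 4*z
0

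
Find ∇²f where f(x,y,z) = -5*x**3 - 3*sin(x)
-30*x + 3*sin(x)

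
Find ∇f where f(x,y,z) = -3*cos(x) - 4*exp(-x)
(3*sin(x) + 4*exp(-x), 0, 0)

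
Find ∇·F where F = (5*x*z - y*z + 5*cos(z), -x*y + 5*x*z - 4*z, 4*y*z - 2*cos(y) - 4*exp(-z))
-x + 4*y + 5*z + 4*exp(-z)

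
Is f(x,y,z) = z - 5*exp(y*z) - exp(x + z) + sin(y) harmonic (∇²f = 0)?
No, ∇²f = -5*y**2*exp(y*z) - 5*z**2*exp(y*z) - 2*exp(x + z) - sin(y)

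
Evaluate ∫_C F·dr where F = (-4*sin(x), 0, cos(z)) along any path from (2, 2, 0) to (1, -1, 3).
sin(3) - 4*cos(2) + 4*cos(1)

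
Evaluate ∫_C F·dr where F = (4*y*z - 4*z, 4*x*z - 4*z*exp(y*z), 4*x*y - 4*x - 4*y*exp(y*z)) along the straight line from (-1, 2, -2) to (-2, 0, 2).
4*exp(-4) + 4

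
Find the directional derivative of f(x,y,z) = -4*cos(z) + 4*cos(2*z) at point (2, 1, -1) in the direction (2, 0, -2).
2*sqrt(2)*(-2*sin(2) + sin(1))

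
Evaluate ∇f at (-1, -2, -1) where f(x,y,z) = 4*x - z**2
(4, 0, 2)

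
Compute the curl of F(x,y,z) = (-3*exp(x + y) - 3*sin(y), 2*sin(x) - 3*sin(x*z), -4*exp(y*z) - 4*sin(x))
(3*x*cos(x*z) - 4*z*exp(y*z), 4*cos(x), -3*z*cos(x*z) + 3*exp(x + y) + 2*cos(x) + 3*cos(y))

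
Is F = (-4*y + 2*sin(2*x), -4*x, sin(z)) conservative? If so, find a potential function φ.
Yes, F is conservative. φ = -4*x*y - cos(2*x) - cos(z)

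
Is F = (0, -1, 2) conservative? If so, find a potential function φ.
Yes, F is conservative. φ = -y + 2*z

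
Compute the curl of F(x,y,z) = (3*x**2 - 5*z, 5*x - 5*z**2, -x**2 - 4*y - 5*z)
(10*z - 4, 2*x - 5, 5)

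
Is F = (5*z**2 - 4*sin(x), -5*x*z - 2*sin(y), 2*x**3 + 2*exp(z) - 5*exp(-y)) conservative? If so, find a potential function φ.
No, ∇×F = (5*x + 5*exp(-y), -6*x**2 + 10*z, -5*z) ≠ 0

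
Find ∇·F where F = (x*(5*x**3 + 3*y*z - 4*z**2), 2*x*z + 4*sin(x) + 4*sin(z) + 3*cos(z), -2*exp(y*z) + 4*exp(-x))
20*x**3 + 3*y*z - 2*y*exp(y*z) - 4*z**2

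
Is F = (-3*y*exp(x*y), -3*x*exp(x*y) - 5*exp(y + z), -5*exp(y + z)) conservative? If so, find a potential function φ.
Yes, F is conservative. φ = -3*exp(x*y) - 5*exp(y + z)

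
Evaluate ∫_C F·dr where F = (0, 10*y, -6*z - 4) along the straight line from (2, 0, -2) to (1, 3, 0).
49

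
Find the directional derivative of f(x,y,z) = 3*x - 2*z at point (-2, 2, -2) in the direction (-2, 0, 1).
-8*sqrt(5)/5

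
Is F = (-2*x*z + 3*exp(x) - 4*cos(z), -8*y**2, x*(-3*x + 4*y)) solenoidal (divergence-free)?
No, ∇·F = -16*y - 2*z + 3*exp(x)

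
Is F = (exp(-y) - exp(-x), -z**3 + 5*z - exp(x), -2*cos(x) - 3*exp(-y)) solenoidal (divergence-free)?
No, ∇·F = exp(-x)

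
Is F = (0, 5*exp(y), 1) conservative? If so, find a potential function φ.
Yes, F is conservative. φ = z + 5*exp(y)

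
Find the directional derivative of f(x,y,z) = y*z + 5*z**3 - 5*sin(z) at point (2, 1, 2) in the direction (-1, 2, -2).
-118/3 + 10*cos(2)/3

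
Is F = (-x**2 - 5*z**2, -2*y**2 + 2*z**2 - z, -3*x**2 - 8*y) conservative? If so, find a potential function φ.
No, ∇×F = (-4*z - 7, 6*x - 10*z, 0) ≠ 0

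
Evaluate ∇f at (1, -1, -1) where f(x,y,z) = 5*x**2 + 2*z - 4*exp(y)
(10, -4*exp(-1), 2)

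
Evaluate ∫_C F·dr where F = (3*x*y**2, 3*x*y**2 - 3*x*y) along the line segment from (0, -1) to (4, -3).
40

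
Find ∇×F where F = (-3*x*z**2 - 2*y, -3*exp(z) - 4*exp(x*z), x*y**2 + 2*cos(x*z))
(2*x*y + 4*x*exp(x*z) + 3*exp(z), -6*x*z - y**2 + 2*z*sin(x*z), -4*z*exp(x*z) + 2)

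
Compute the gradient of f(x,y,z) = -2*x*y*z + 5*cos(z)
(-2*y*z, -2*x*z, -2*x*y - 5*sin(z))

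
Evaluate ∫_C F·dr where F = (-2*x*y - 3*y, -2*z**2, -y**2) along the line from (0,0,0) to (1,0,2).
0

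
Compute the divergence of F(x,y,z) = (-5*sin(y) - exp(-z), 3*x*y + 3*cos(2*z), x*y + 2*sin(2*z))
3*x + 4*cos(2*z)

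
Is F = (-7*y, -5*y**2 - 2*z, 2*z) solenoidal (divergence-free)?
No, ∇·F = 2 - 10*y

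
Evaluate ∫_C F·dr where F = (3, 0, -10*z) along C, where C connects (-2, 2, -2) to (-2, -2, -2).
0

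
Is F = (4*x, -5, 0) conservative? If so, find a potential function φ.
Yes, F is conservative. φ = 2*x**2 - 5*y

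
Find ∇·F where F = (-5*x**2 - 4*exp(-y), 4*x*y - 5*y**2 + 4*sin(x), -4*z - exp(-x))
-6*x - 10*y - 4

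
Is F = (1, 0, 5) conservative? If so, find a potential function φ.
Yes, F is conservative. φ = x + 5*z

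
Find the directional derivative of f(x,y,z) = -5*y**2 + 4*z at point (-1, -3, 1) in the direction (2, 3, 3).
51*sqrt(22)/11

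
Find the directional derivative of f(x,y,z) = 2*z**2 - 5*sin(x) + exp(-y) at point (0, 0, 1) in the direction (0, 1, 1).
3*sqrt(2)/2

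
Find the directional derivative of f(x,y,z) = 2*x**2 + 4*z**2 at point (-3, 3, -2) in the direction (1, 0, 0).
-12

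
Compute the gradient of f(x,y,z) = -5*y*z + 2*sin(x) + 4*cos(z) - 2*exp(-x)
(2*cos(x) + 2*exp(-x), -5*z, -5*y - 4*sin(z))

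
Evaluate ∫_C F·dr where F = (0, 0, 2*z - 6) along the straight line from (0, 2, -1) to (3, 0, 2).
-15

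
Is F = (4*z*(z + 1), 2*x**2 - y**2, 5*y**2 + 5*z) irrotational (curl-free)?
No, ∇×F = (10*y, 8*z + 4, 4*x)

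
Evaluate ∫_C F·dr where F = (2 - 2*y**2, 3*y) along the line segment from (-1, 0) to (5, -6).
-78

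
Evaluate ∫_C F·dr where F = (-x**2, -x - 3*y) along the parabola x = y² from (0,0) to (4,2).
-30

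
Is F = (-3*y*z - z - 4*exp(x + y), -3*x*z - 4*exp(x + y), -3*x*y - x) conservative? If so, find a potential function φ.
Yes, F is conservative. φ = -3*x*y*z - x*z - 4*exp(x + y)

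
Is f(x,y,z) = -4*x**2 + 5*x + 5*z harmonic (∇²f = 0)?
No, ∇²f = -8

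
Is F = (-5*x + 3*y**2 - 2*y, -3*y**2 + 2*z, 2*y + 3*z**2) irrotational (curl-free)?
No, ∇×F = (0, 0, 2 - 6*y)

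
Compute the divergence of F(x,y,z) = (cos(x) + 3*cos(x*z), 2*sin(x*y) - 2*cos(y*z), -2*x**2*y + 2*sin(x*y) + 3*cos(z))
2*x*cos(x*y) - 3*z*sin(x*z) + 2*z*sin(y*z) - sin(x) - 3*sin(z)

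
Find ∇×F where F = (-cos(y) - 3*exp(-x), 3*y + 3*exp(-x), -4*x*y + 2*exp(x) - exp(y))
(-4*x - exp(y), 4*y - 2*exp(x), -sin(y) - 3*exp(-x))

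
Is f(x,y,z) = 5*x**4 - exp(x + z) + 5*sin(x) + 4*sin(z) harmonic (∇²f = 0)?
No, ∇²f = 60*x**2 - 2*exp(x + z) - 5*sin(x) - 4*sin(z)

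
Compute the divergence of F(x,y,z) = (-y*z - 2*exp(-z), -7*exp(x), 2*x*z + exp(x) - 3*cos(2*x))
2*x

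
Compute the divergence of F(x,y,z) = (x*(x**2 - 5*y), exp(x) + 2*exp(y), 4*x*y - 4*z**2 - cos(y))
3*x**2 - 5*y - 8*z + 2*exp(y)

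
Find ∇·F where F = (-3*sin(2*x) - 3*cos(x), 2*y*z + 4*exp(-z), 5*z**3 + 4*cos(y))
15*z**2 + 2*z + 3*sin(x) - 6*cos(2*x)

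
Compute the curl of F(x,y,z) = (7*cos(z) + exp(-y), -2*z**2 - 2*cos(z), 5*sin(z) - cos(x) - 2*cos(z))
(4*z - 2*sin(z), -sin(x) - 7*sin(z), exp(-y))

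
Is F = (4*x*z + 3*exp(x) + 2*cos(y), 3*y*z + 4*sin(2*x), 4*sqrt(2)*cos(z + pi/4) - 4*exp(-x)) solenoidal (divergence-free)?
No, ∇·F = 7*z + 3*exp(x) - 4*sqrt(2)*sin(z + pi/4)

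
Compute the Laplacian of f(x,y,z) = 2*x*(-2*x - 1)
-8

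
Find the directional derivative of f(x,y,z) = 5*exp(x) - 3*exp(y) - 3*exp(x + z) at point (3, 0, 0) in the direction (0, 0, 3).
-3*exp(3)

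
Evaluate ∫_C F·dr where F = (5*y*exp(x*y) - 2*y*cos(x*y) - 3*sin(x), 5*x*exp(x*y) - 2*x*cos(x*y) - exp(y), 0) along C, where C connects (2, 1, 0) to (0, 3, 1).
-5*exp(2) - exp(3) - 3*cos(2) + 2*sin(2) + E + 8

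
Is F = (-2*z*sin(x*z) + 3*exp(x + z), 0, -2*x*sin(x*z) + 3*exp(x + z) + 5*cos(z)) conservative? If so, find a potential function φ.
Yes, F is conservative. φ = 3*exp(x + z) + 5*sin(z) + 2*cos(x*z)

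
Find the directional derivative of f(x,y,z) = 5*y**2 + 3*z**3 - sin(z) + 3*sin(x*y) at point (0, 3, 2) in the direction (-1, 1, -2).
sqrt(6)*(-51 + 2*cos(2))/6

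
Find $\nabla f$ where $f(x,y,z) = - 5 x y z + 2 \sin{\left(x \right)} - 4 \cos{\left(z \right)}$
(-5*y*z + 2*cos(x), -5*x*z, -5*x*y + 4*sin(z))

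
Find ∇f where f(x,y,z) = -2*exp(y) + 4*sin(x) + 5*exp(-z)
(4*cos(x), -2*exp(y), -5*exp(-z))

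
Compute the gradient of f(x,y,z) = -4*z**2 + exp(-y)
(0, -exp(-y), -8*z)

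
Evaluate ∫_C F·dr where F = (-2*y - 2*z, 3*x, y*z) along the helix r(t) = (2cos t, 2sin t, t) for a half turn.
16*pi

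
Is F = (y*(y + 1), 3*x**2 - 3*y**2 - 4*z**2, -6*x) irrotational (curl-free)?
No, ∇×F = (8*z, 6, 6*x - 2*y - 1)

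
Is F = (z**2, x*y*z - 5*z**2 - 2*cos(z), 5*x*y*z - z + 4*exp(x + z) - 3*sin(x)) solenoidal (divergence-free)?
No, ∇·F = 5*x*y + x*z + 4*exp(x + z) - 1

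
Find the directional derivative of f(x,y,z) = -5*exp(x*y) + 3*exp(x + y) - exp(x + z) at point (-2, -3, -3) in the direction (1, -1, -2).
sqrt(6)*(1 + 5*exp(11))*exp(-5)/6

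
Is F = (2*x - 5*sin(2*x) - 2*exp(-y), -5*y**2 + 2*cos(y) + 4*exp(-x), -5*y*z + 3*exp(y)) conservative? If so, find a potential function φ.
No, ∇×F = (-5*z + 3*exp(y), 0, -2*exp(-y) - 4*exp(-x)) ≠ 0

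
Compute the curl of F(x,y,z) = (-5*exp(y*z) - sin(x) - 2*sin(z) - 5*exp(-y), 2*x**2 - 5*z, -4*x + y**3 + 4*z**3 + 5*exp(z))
(3*y**2 + 5, -5*y*exp(y*z) - 2*cos(z) + 4, 4*x + 5*z*exp(y*z) - 5*exp(-y))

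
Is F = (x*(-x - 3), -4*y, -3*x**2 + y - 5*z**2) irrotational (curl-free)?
No, ∇×F = (1, 6*x, 0)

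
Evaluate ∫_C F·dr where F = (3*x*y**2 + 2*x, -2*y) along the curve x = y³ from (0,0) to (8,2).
348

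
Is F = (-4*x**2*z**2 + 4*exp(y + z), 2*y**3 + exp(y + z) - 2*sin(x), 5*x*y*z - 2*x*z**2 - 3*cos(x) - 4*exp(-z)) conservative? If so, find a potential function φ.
No, ∇×F = (5*x*z - exp(y + z), -8*x**2*z - 5*y*z + 2*z**2 + 4*exp(y + z) - 3*sin(x), -4*exp(y + z) - 2*cos(x)) ≠ 0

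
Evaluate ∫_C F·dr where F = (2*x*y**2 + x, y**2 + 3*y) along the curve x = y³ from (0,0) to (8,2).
698/3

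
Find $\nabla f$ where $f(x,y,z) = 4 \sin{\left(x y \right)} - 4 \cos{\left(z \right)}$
(4*y*cos(x*y), 4*x*cos(x*y), 4*sin(z))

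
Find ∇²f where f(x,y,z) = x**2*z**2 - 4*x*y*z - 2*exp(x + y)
2*x**2 + 2*z**2 - 4*exp(x + y)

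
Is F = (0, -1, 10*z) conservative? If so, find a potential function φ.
Yes, F is conservative. φ = -y + 5*z**2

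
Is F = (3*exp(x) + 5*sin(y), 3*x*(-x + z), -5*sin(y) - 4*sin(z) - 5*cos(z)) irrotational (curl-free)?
No, ∇×F = (-3*x - 5*cos(y), 0, -6*x + 3*z - 5*cos(y))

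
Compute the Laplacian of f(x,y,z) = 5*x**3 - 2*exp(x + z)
30*x - 4*exp(x + z)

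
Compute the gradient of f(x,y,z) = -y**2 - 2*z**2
(0, -2*y, -4*z)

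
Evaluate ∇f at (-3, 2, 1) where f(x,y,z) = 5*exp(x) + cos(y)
(5*exp(-3), -sin(2), 0)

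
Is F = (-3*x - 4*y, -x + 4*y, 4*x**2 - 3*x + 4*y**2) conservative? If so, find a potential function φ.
No, ∇×F = (8*y, 3 - 8*x, 3) ≠ 0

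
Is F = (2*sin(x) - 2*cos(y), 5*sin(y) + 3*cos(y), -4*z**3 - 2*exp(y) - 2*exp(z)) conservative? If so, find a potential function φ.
No, ∇×F = (-2*exp(y), 0, -2*sin(y)) ≠ 0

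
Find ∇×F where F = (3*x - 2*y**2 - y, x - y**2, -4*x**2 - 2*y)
(-2, 8*x, 4*y + 2)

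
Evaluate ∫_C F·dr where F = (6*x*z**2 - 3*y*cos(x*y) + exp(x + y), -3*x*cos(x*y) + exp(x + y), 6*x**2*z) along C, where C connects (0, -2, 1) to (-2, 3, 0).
3*sin(6) - exp(-2) + E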